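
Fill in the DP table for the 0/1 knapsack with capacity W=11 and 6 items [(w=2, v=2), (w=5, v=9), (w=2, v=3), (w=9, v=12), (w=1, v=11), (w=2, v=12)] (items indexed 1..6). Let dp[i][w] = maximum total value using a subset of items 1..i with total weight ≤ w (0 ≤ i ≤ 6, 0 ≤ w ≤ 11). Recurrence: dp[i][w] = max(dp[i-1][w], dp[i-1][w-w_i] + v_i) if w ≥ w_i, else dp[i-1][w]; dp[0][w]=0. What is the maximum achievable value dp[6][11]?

35

i\w   0   1   2   3   4   5   6   7   8   9  10  11
  0   0   0   0   0   0   0   0   0   0   0   0   0
  1   0   0   2   2   2   2   2   2   2   2   2   2
  2   0   0   2   2   2   9   9  11  11  11  11  11
  3   0   0   3   3   5   9   9  12  12  14  14  14
  4   0   0   3   3   5   9   9  12  12  14  14  15
  5   0  11  11  14  14  16  20  20  23  23  25  25
  6   0  11  12  23  23  26  26  28  32  32  35  35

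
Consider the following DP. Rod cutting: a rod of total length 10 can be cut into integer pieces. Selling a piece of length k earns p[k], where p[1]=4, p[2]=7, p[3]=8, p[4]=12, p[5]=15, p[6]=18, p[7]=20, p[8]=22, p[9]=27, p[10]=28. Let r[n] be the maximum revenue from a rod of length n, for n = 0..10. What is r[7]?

   n    0    1    2    3    4    5    6    7    8    9   10
r[n]    0    4    8   12   16   20   24   28   32   36   40

28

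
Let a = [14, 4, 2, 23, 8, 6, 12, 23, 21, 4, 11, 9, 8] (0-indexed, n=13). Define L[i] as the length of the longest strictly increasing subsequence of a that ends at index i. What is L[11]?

3

   i    0    1    2    3    4    5    6    7    8    9   10   11   12
a[i]   14    4    2   23    8    6   12   23   21    4   11    9    8
L[i]    1    1    1    2    2    2    3    4    4    2    3    3    3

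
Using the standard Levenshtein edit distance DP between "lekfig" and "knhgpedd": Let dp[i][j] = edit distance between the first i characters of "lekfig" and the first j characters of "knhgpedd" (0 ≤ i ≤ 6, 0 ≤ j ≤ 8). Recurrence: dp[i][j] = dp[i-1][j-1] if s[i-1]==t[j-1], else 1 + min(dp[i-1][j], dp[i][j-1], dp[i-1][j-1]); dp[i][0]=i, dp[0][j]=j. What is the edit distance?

   ''  k  n  h  g  p  e  d  d
''  0  1  2  3  4  5  6  7  8
 l  1  1  2  3  4  5  6  7  8
 e  2  2  2  3  4  5  5  6  7
 k  3  2  3  3  4  5  6  6  7
 f  4  3  3  4  4  5  6  7  7
 i  5  4  4  4  5  5  6  7  8
 g  6  5  5  5  4  5  6  7  8

8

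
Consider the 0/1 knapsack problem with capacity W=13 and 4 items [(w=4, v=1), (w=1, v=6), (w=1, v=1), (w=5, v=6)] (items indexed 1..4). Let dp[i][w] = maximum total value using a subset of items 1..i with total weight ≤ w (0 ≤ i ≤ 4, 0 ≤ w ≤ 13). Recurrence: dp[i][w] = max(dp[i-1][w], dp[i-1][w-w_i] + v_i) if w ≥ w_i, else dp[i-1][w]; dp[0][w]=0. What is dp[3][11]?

i\w   0   1   2   3   4   5   6   7   8   9  10  11  12  13
  0   0   0   0   0   0   0   0   0   0   0   0   0   0   0
  1   0   0   0   0   1   1   1   1   1   1   1   1   1   1
  2   0   6   6   6   6   7   7   7   7   7   7   7   7   7
  3   0   6   7   7   7   7   8   8   8   8   8   8   8   8
  4   0   6   7   7   7   7  12  13  13  13  13  14  14  14

8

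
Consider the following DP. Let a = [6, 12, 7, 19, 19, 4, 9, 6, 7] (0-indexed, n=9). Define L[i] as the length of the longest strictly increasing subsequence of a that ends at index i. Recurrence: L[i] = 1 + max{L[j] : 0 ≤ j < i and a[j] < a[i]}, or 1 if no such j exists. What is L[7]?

   i    0    1    2    3    4    5    6    7    8
a[i]    6   12    7   19   19    4    9    6    7
L[i]    1    2    2    3    3    1    3    2    3

2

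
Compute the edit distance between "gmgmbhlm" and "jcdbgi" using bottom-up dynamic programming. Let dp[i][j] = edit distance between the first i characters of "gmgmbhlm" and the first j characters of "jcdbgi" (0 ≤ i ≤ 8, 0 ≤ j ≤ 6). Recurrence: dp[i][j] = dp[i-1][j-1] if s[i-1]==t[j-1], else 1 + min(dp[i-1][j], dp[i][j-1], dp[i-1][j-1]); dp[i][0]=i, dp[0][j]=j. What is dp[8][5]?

   ''  j  c  d  b  g  i
''  0  1  2  3  4  5  6
 g  1  1  2  3  4  4  5
 m  2  2  2  3  4  5  5
 g  3  3  3  3  4  4  5
 m  4  4  4  4  4  5  5
 b  5  5  5  5  4  5  6
 h  6  6  6  6  5  5  6
 l  7  7  7  7  6  6  6
 m  8  8  8  8  7  7  7

7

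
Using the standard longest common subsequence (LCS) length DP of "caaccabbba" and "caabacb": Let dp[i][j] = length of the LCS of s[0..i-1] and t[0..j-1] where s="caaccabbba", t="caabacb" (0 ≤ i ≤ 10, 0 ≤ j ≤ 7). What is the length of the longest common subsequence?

   ''  c  a  a  b  a  c  b
''  0  0  0  0  0  0  0  0
 c  0  1  1  1  1  1  1  1
 a  0  1  2  2  2  2  2  2
 a  0  1  2  3  3  3  3  3
 c  0  1  2  3  3  3  4  4
 c  0  1  2  3  3  3  4  4
 a  0  1  2  3  3  4  4  4
 b  0  1  2  3  4  4  4  5
 b  0  1  2  3  4  4  4  5
 b  0  1  2  3  4  4  4  5
 a  0  1  2  3  4  5  5  5

5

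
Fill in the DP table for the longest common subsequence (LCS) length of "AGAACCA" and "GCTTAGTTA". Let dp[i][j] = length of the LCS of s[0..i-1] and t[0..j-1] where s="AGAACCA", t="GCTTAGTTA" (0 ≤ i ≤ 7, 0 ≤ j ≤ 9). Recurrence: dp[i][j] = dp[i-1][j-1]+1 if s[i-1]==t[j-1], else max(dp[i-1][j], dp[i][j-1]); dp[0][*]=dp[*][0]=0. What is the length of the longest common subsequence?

   ''  G  C  T  T  A  G  T  T  A
''  0  0  0  0  0  0  0  0  0  0
 A  0  0  0  0  0  1  1  1  1  1
 G  0  1  1  1  1  1  2  2  2  2
 A  0  1  1  1  1  2  2  2  2  3
 A  0  1  1  1  1  2  2  2  2  3
 C  0  1  2  2  2  2  2  2  2  3
 C  0  1  2  2  2  2  2  2  2  3
 A  0  1  2  2  2  3  3  3  3  3

3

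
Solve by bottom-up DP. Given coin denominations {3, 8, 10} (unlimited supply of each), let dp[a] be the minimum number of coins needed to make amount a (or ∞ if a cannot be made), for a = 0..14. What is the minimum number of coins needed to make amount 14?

3

 a  0  1  2  3  4  5  6  7  8  9 10 11 12 13 14
dp  0  -  -  1  -  -  2  -  1  3  1  2  4  2  3
(- denotes ∞ / unreachable)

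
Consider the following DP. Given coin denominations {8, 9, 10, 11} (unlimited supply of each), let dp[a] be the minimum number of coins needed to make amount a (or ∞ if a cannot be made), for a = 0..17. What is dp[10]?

1

 a  0  1  2  3  4  5  6  7  8  9 10 11 12 13 14 15 16 17
dp  0  -  -  -  -  -  -  -  1  1  1  1  -  -  -  -  2  2
(- denotes ∞ / unreachable)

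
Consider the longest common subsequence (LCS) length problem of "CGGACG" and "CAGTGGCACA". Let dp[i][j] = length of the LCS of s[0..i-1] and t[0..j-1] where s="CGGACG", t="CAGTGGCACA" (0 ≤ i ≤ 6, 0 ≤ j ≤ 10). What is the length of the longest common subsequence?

5

   ''  C  A  G  T  G  G  C  A  C  A
''  0  0  0  0  0  0  0  0  0  0  0
 C  0  1  1  1  1  1  1  1  1  1  1
 G  0  1  1  2  2  2  2  2  2  2  2
 G  0  1  1  2  2  3  3  3  3  3  3
 A  0  1  2  2  2  3  3  3  4  4  4
 C  0  1  2  2  2  3  3  4  4  5  5
 G  0  1  2  3  3  3  4  4  4  5  5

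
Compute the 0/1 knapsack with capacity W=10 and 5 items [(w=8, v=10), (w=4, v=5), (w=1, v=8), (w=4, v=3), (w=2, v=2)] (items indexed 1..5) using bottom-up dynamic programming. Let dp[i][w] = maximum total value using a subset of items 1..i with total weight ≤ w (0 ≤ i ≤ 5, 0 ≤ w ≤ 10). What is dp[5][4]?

i\w   0   1   2   3   4   5   6   7   8   9  10
  0   0   0   0   0   0   0   0   0   0   0   0
  1   0   0   0   0   0   0   0   0  10  10  10
  2   0   0   0   0   5   5   5   5  10  10  10
  3   0   8   8   8   8  13  13  13  13  18  18
  4   0   8   8   8   8  13  13  13  13  18  18
  5   0   8   8  10  10  13  13  15  15  18  18

10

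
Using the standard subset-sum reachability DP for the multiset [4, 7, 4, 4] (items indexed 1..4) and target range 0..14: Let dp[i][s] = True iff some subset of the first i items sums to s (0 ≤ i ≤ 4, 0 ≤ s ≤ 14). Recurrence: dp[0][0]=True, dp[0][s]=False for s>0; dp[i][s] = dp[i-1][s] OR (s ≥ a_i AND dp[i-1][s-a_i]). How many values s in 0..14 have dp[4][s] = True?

i\s   0   1   2   3   4   5   6   7   8   9  10  11  12  13  14
  0   T   F   F   F   F   F   F   F   F   F   F   F   F   F   F
  1   T   F   F   F   T   F   F   F   F   F   F   F   F   F   F
  2   T   F   F   F   T   F   F   T   F   F   F   T   F   F   F
  3   T   F   F   F   T   F   F   T   T   F   F   T   F   F   F
  4   T   F   F   F   T   F   F   T   T   F   F   T   T   F   F

6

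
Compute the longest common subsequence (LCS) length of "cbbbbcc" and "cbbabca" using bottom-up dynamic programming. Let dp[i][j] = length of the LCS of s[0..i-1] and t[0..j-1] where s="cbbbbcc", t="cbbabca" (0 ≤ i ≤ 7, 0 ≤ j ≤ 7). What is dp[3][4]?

   ''  c  b  b  a  b  c  a
''  0  0  0  0  0  0  0  0
 c  0  1  1  1  1  1  1  1
 b  0  1  2  2  2  2  2  2
 b  0  1  2  3  3  3  3  3
 b  0  1  2  3  3  4  4  4
 b  0  1  2  3  3  4  4  4
 c  0  1  2  3  3  4  5  5
 c  0  1  2  3  3  4  5  5

3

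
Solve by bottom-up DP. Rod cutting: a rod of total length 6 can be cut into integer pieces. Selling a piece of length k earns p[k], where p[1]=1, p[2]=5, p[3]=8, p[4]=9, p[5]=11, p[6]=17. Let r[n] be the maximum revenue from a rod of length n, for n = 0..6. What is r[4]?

10

   n    0    1    2    3    4    5    6
r[n]    0    1    5    8   10   13   17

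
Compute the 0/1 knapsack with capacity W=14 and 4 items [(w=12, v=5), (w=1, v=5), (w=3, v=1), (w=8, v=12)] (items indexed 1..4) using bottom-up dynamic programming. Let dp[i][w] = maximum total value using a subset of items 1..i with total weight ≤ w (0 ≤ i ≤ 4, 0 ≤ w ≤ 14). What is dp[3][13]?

10

i\w   0   1   2   3   4   5   6   7   8   9  10  11  12  13  14
  0   0   0   0   0   0   0   0   0   0   0   0   0   0   0   0
  1   0   0   0   0   0   0   0   0   0   0   0   0   5   5   5
  2   0   5   5   5   5   5   5   5   5   5   5   5   5  10  10
  3   0   5   5   5   6   6   6   6   6   6   6   6   6  10  10
  4   0   5   5   5   6   6   6   6  12  17  17  17  18  18  18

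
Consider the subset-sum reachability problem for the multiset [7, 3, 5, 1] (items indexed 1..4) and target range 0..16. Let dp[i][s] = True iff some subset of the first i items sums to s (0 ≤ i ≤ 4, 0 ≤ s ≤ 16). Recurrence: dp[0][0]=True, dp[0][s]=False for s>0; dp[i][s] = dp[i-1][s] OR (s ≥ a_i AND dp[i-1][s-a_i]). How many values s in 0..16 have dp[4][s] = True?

15

i\s   0   1   2   3   4   5   6   7   8   9  10  11  12  13  14  15  16
  0   T   F   F   F   F   F   F   F   F   F   F   F   F   F   F   F   F
  1   T   F   F   F   F   F   F   T   F   F   F   F   F   F   F   F   F
  2   T   F   F   T   F   F   F   T   F   F   T   F   F   F   F   F   F
  3   T   F   F   T   F   T   F   T   T   F   T   F   T   F   F   T   F
  4   T   T   F   T   T   T   T   T   T   T   T   T   T   T   F   T   T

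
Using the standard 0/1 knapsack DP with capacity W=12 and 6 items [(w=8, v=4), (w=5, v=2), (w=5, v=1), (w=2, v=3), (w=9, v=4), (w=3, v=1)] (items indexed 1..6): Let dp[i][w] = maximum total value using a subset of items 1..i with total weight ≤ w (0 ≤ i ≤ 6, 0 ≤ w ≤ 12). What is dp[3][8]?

4

i\w   0   1   2   3   4   5   6   7   8   9  10  11  12
  0   0   0   0   0   0   0   0   0   0   0   0   0   0
  1   0   0   0   0   0   0   0   0   4   4   4   4   4
  2   0   0   0   0   0   2   2   2   4   4   4   4   4
  3   0   0   0   0   0   2   2   2   4   4   4   4   4
  4   0   0   3   3   3   3   3   5   5   5   7   7   7
  5   0   0   3   3   3   3   3   5   5   5   7   7   7
  6   0   0   3   3   3   4   4   5   5   5   7   7   7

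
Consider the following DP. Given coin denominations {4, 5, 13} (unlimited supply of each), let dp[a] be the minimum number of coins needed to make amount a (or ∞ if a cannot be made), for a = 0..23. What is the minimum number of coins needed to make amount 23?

 a  0  1  2  3  4  5  6  7  8  9 10 11 12 13 14 15 16 17 18 19 20 21 22 23
dp  0  -  -  -  1  1  -  -  2  2  2  -  3  1  3  3  4  2  2  4  4  3  3  3
(- denotes ∞ / unreachable)

3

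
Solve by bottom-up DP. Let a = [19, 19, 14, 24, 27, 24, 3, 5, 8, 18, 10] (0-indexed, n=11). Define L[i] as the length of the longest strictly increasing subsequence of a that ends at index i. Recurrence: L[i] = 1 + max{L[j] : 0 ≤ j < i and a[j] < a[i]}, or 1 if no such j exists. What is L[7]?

   i    0    1    2    3    4    5    6    7    8    9   10
a[i]   19   19   14   24   27   24    3    5    8   18   10
L[i]    1    1    1    2    3    2    1    2    3    4    4

2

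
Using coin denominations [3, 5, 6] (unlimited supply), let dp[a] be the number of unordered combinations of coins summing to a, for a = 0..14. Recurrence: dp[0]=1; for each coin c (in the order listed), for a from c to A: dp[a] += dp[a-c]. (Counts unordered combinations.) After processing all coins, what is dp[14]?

after  coin     0     1     2     3     4     5     6     7     8     9    10    11    12    13    14
          3     1     0     0     1     0     0     1     0     0     1     0     0     1     0     0
          5     1     0     0     1     0     1     1     0     1     1     1     1     1     1     1
          6     1     0     0     1     0     1     2     0     1     2     1     2     3     1     2

2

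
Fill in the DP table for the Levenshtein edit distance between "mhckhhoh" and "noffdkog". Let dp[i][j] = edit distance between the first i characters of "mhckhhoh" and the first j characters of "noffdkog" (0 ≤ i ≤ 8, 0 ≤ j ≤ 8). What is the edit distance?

7

   ''  n  o  f  f  d  k  o  g
''  0  1  2  3  4  5  6  7  8
 m  1  1  2  3  4  5  6  7  8
 h  2  2  2  3  4  5  6  7  8
 c  3  3  3  3  4  5  6  7  8
 k  4  4  4  4  4  5  5  6  7
 h  5  5  5  5  5  5  6  6  7
 h  6  6  6  6  6  6  6  7  7
 o  7  7  6  7  7  7  7  6  7
 h  8  8  7  7  8  8  8  7  7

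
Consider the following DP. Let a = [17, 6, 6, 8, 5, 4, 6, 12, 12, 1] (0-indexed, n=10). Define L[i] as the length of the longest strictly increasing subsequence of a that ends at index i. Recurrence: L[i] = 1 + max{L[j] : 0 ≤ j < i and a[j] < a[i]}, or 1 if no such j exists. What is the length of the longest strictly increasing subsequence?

3

   i    0    1    2    3    4    5    6    7    8    9
a[i]   17    6    6    8    5    4    6   12   12    1
L[i]    1    1    1    2    1    1    2    3    3    1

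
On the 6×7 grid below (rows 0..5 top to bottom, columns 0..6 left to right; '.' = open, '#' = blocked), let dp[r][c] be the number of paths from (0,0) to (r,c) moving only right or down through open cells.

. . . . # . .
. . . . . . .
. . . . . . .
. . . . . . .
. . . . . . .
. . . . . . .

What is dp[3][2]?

r\c   0   1   2   3   4   5   6
  0   1   1   1   1   0   0   0
  1   1   2   3   4   4   4   4
  2   1   3   6  10  14  18  22
  3   1   4  10  20  34  52  74
  4   1   5  15  35  69 121 195
  5   1   6  21  56 125 246 441

10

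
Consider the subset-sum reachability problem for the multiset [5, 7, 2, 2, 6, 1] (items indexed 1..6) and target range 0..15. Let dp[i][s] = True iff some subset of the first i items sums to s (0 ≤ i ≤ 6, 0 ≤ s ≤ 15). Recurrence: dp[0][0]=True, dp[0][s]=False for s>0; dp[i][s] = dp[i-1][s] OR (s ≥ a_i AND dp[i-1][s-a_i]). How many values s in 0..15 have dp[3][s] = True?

i\s   0   1   2   3   4   5   6   7   8   9  10  11  12  13  14  15
  0   T   F   F   F   F   F   F   F   F   F   F   F   F   F   F   F
  1   T   F   F   F   F   T   F   F   F   F   F   F   F   F   F   F
  2   T   F   F   F   F   T   F   T   F   F   F   F   T   F   F   F
  3   T   F   T   F   F   T   F   T   F   T   F   F   T   F   T   F
  4   T   F   T   F   T   T   F   T   F   T   F   T   T   F   T   F
  5   T   F   T   F   T   T   T   T   T   T   T   T   T   T   T   T
  6   T   T   T   T   T   T   T   T   T   T   T   T   T   T   T   T

7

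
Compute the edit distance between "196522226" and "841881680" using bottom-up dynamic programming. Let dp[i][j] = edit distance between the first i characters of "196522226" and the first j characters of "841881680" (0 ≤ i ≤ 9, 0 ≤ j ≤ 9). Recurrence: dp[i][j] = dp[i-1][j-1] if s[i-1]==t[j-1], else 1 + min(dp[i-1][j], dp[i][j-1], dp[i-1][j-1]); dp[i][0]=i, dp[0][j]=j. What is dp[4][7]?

6

   ''  8  4  1  8  8  1  6  8  0
''  0  1  2  3  4  5  6  7  8  9
 1  1  1  2  2  3  4  5  6  7  8
 9  2  2  2  3  3  4  5  6  7  8
 6  3  3  3  3  4  4  5  5  6  7
 5  4  4  4  4  4  5  5  6  6  7
 2  5  5  5  5  5  5  6  6  7  7
 2  6  6  6  6  6  6  6  7  7  8
 2  7  7  7  7  7  7  7  7  8  8
 2  8  8  8  8  8  8  8  8  8  9
 6  9  9  9  9  9  9  9  8  9  9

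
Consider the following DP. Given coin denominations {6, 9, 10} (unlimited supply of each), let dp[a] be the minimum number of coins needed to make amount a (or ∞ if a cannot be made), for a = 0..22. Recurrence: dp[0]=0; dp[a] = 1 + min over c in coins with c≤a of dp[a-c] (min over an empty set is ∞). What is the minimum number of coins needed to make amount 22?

 a  0  1  2  3  4  5  6  7  8  9 10 11 12 13 14 15 16 17 18 19 20 21 22
dp  0  -  -  -  -  -  1  -  -  1  1  -  2  -  -  2  2  -  2  2  2  3  3
(- denotes ∞ / unreachable)

3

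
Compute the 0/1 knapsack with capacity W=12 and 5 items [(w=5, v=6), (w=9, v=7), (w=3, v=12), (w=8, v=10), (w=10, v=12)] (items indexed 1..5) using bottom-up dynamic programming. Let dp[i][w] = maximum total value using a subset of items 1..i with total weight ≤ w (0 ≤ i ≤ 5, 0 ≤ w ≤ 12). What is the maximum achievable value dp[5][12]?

i\w   0   1   2   3   4   5   6   7   8   9  10  11  12
  0   0   0   0   0   0   0   0   0   0   0   0   0   0
  1   0   0   0   0   0   6   6   6   6   6   6   6   6
  2   0   0   0   0   0   6   6   6   6   7   7   7   7
  3   0   0   0  12  12  12  12  12  18  18  18  18  19
  4   0   0   0  12  12  12  12  12  18  18  18  22  22
  5   0   0   0  12  12  12  12  12  18  18  18  22  22

22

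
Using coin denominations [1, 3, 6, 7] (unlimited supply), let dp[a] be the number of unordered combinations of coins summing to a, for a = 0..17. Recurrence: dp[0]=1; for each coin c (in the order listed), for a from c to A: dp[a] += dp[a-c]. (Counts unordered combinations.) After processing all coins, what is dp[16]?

19

after  coin     0     1     2     3     4     5     6     7     8     9    10    11    12    13    14    15    16    17
          1     1     1     1     1     1     1     1     1     1     1     1     1     1     1     1     1     1     1
          3     1     1     1     2     2     2     3     3     3     4     4     4     5     5     5     6     6     6
          6     1     1     1     2     2     2     4     4     4     6     6     6     9     9     9    12    12    12
          7     1     1     1     2     2     2     4     5     5     7     8     8    11    13    14    17    19    20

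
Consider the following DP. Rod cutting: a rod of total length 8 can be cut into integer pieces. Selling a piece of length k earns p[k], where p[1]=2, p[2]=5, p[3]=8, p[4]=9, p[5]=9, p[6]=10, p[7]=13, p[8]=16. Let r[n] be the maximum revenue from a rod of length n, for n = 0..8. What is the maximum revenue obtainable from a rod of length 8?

21

   n    0    1    2    3    4    5    6    7    8
r[n]    0    2    5    8   10   13   16   18   21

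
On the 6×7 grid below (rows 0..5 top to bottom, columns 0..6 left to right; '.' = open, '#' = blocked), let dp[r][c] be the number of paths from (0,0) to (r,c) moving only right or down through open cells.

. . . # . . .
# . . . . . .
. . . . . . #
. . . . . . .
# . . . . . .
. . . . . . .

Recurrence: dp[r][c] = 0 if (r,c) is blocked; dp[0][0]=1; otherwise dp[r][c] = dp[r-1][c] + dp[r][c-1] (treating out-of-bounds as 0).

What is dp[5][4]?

50

r\c   0   1   2   3   4   5   6
  0   1   1   1   0   0   0   0
  1   0   1   2   2   2   2   2
  2   0   1   3   5   7   9   0
  3   0   1   4   9  16  25  25
  4   0   1   5  14  30  55  80
  5   0   1   6  20  50 105 185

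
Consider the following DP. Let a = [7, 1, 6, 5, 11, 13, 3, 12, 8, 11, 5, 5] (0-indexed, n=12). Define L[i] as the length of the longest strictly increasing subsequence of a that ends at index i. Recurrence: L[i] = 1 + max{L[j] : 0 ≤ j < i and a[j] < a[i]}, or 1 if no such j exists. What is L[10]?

3

   i    0    1    2    3    4    5    6    7    8    9   10   11
a[i]    7    1    6    5   11   13    3   12    8   11    5    5
L[i]    1    1    2    2    3    4    2    4    3    4    3    3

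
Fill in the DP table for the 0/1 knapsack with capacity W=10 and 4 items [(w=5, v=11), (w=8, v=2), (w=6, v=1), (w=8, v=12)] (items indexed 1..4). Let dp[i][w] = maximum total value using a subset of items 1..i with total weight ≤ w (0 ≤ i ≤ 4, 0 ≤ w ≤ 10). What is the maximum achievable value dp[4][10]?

12

i\w   0   1   2   3   4   5   6   7   8   9  10
  0   0   0   0   0   0   0   0   0   0   0   0
  1   0   0   0   0   0  11  11  11  11  11  11
  2   0   0   0   0   0  11  11  11  11  11  11
  3   0   0   0   0   0  11  11  11  11  11  11
  4   0   0   0   0   0  11  11  11  12  12  12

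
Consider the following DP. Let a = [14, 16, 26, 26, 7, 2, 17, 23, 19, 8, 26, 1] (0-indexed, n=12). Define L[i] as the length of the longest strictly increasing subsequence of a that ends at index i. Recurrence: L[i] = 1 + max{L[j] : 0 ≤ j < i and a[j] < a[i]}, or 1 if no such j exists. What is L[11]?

   i    0    1    2    3    4    5    6    7    8    9   10   11
a[i]   14   16   26   26    7    2   17   23   19    8   26    1
L[i]    1    2    3    3    1    1    3    4    4    2    5    1

1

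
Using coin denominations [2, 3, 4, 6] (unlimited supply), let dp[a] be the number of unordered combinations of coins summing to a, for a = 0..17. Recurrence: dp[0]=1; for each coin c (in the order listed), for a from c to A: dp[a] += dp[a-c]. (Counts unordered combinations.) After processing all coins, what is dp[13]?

7

after  coin     0     1     2     3     4     5     6     7     8     9    10    11    12    13    14    15    16    17
          2     1     0     1     0     1     0     1     0     1     0     1     0     1     0     1     0     1     0
          3     1     0     1     1     1     1     2     1     2     2     2     2     3     2     3     3     3     3
          4     1     0     1     1     2     1     3     2     4     3     5     4     7     5     8     7    10     8
          6     1     0     1     1     2     1     4     2     5     4     7     5    11     7    13    11    17    13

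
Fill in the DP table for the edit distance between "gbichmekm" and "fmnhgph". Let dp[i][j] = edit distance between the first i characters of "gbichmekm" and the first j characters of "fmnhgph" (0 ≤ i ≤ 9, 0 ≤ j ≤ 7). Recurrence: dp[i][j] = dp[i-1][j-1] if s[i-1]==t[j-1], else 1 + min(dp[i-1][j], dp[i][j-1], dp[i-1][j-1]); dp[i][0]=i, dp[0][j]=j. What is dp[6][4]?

   ''  f  m  n  h  g  p  h
''  0  1  2  3  4  5  6  7
 g  1  1  2  3  4  4  5  6
 b  2  2  2  3  4  5  5  6
 i  3  3  3  3  4  5  6  6
 c  4  4  4  4  4  5  6  7
 h  5  5  5  5  4  5  6  6
 m  6  6  5  6  5  5  6  7
 e  7  7  6  6  6  6  6  7
 k  8  8  7  7  7  7  7  7
 m  9  9  8  8  8  8  8  8

5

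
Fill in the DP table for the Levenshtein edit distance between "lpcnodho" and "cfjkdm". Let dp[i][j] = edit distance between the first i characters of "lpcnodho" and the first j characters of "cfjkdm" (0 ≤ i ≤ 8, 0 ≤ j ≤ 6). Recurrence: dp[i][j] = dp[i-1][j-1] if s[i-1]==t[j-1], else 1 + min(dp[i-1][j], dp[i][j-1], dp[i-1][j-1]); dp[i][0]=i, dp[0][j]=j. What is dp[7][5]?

   ''  c  f  j  k  d  m
''  0  1  2  3  4  5  6
 l  1  1  2  3  4  5  6
 p  2  2  2  3  4  5  6
 c  3  2  3  3  4  5  6
 n  4  3  3  4  4  5  6
 o  5  4  4  4  5  5  6
 d  6  5  5  5  5  5  6
 h  7  6  6  6  6  6  6
 o  8  7  7  7  7  7  7

6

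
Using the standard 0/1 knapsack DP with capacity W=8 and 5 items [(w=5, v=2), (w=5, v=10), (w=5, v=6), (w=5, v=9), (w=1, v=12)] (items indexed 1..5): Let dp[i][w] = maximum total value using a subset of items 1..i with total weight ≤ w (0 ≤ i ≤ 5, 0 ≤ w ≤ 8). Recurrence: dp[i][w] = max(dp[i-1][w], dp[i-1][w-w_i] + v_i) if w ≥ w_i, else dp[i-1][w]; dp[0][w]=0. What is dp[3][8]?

i\w   0   1   2   3   4   5   6   7   8
  0   0   0   0   0   0   0   0   0   0
  1   0   0   0   0   0   2   2   2   2
  2   0   0   0   0   0  10  10  10  10
  3   0   0   0   0   0  10  10  10  10
  4   0   0   0   0   0  10  10  10  10
  5   0  12  12  12  12  12  22  22  22

10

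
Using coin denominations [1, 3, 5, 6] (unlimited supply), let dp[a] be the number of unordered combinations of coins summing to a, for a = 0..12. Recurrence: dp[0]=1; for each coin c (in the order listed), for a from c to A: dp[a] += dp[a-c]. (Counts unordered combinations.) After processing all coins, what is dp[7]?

after  coin     0     1     2     3     4     5     6     7     8     9    10    11    12
          1     1     1     1     1     1     1     1     1     1     1     1     1     1
          3     1     1     1     2     2     2     3     3     3     4     4     4     5
          5     1     1     1     2     2     3     4     4     5     6     7     8     9
          6     1     1     1     2     2     3     5     5     6     8     9    11    14

5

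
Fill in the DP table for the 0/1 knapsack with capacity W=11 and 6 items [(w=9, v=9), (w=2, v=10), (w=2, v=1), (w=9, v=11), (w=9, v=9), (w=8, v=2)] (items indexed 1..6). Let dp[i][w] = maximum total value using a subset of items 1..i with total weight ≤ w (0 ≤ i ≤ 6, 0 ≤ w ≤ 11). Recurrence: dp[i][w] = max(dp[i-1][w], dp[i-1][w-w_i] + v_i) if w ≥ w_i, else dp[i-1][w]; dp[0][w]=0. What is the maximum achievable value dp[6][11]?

21

i\w   0   1   2   3   4   5   6   7   8   9  10  11
  0   0   0   0   0   0   0   0   0   0   0   0   0
  1   0   0   0   0   0   0   0   0   0   9   9   9
  2   0   0  10  10  10  10  10  10  10  10  10  19
  3   0   0  10  10  11  11  11  11  11  11  11  19
  4   0   0  10  10  11  11  11  11  11  11  11  21
  5   0   0  10  10  11  11  11  11  11  11  11  21
  6   0   0  10  10  11  11  11  11  11  11  12  21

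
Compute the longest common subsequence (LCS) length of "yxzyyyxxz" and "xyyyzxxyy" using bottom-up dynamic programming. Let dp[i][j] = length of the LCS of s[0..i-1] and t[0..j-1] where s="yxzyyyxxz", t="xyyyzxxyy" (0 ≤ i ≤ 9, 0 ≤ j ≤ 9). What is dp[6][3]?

3

   ''  x  y  y  y  z  x  x  y  y
''  0  0  0  0  0  0  0  0  0  0
 y  0  0  1  1  1  1  1  1  1  1
 x  0  1  1  1  1  1  2  2  2  2
 z  0  1  1  1  1  2  2  2  2  2
 y  0  1  2  2  2  2  2  2  3  3
 y  0  1  2  3  3  3  3  3  3  4
 y  0  1  2  3  4  4  4  4  4  4
 x  0  1  2  3  4  4  5  5  5  5
 x  0  1  2  3  4  4  5  6  6  6
 z  0  1  2  3  4  5  5  6  6  6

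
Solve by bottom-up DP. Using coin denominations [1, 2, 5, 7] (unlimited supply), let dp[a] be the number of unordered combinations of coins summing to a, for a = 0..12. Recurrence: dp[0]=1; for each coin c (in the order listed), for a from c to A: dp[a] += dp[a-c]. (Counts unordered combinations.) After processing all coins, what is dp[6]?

after  coin     0     1     2     3     4     5     6     7     8     9    10    11    12
          1     1     1     1     1     1     1     1     1     1     1     1     1     1
          2     1     1     2     2     3     3     4     4     5     5     6     6     7
          5     1     1     2     2     3     4     5     6     7     8    10    11    13
          7     1     1     2     2     3     4     5     7     8    10    12    14    17

5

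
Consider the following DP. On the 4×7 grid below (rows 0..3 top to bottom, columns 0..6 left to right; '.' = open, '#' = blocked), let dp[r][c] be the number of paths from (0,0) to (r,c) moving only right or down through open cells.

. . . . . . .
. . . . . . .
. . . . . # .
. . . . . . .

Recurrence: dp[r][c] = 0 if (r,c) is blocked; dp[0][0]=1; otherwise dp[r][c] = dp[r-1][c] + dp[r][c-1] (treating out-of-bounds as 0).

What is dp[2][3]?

r\c   0   1   2   3   4   5   6
  0   1   1   1   1   1   1   1
  1   1   2   3   4   5   6   7
  2   1   3   6  10  15   0   7
  3   1   4  10  20  35  35  42

10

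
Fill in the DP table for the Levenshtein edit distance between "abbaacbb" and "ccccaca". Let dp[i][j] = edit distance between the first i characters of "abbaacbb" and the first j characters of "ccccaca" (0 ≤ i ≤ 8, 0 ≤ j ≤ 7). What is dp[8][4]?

7

   ''  c  c  c  c  a  c  a
''  0  1  2  3  4  5  6  7
 a  1  1  2  3  4  4  5  6
 b  2  2  2  3  4  5  5  6
 b  3  3  3  3  4  5  6  6
 a  4  4  4  4  4  4  5  6
 a  5  5  5  5  5  4  5  5
 c  6  5  5  5  5  5  4  5
 b  7  6  6  6  6  6  5  5
 b  8  7  7  7  7  7  6  6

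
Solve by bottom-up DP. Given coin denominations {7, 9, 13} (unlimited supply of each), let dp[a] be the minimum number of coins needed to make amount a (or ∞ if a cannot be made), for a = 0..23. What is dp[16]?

 a  0  1  2  3  4  5  6  7  8  9 10 11 12 13 14 15 16 17 18 19 20 21 22 23
dp  0  -  -  -  -  -  -  1  -  1  -  -  -  1  2  -  2  -  2  -  2  3  2  3
(- denotes ∞ / unreachable)

2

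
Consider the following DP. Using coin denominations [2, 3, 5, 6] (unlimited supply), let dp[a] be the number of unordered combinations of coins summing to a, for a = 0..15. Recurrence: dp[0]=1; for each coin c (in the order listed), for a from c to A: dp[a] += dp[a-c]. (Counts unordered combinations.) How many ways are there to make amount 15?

11

after  coin     0     1     2     3     4     5     6     7     8     9    10    11    12    13    14    15
          2     1     0     1     0     1     0     1     0     1     0     1     0     1     0     1     0
          3     1     0     1     1     1     1     2     1     2     2     2     2     3     2     3     3
          5     1     0     1     1     1     2     2     2     3     3     4     4     5     5     6     7
          6     1     0     1     1     1     2     3     2     4     4     5     6     8     7    10    11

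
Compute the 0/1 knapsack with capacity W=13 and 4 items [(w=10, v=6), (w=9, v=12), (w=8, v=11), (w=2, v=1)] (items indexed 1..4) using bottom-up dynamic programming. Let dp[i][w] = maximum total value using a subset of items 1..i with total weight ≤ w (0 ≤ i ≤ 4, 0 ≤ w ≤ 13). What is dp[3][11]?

i\w   0   1   2   3   4   5   6   7   8   9  10  11  12  13
  0   0   0   0   0   0   0   0   0   0   0   0   0   0   0
  1   0   0   0   0   0   0   0   0   0   0   6   6   6   6
  2   0   0   0   0   0   0   0   0   0  12  12  12  12  12
  3   0   0   0   0   0   0   0   0  11  12  12  12  12  12
  4   0   0   1   1   1   1   1   1  11  12  12  13  13  13

12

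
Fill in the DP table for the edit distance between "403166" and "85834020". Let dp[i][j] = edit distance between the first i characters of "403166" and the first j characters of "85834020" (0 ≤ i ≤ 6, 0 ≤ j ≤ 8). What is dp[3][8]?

6

   ''  8  5  8  3  4  0  2  0
''  0  1  2  3  4  5  6  7  8
 4  1  1  2  3  4  4  5  6  7
 0  2  2  2  3  4  5  4  5  6
 3  3  3  3  3  3  4  5  5  6
 1  4  4  4  4  4  4  5  6  6
 6  5  5  5  5  5  5  5  6  7
 6  6  6  6  6  6  6  6  6  7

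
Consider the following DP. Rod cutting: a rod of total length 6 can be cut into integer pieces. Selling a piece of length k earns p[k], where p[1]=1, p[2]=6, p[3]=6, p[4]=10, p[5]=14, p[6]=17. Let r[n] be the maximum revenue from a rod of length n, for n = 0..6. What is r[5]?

14

   n    0    1    2    3    4    5    6
r[n]    0    1    6    7   12   14   18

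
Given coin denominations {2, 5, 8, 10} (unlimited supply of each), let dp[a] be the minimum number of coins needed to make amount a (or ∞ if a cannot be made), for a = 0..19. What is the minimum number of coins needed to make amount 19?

 a  0  1  2  3  4  5  6  7  8  9 10 11 12 13 14 15 16 17 18 19
dp  0  -  1  -  2  1  3  2  1  3  1  4  2  2  3  2  2  3  2  4
(- denotes ∞ / unreachable)

4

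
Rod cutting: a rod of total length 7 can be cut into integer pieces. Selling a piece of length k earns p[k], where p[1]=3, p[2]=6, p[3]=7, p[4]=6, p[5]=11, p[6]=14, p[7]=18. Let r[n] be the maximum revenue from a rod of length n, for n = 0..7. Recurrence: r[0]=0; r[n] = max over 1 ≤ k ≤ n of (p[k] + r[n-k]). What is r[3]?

9

   n    0    1    2    3    4    5    6    7
r[n]    0    3    6    9   12   15   18   21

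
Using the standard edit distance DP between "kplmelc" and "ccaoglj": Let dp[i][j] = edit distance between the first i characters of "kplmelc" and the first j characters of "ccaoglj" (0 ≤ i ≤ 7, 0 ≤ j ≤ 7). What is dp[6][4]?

   ''  c  c  a  o  g  l  j
''  0  1  2  3  4  5  6  7
 k  1  1  2  3  4  5  6  7
 p  2  2  2  3  4  5  6  7
 l  3  3  3  3  4  5  5  6
 m  4  4  4  4  4  5  6  6
 e  5  5  5  5  5  5  6  7
 l  6  6  6  6  6  6  5  6
 c  7  6  6  7  7  7  6  6

6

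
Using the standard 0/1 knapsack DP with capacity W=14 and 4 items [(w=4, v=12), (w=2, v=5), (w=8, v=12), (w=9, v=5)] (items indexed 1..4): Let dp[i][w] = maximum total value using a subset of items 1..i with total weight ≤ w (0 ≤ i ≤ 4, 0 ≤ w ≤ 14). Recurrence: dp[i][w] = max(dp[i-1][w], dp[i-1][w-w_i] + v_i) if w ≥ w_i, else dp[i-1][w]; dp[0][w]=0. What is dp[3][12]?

i\w   0   1   2   3   4   5   6   7   8   9  10  11  12  13  14
  0   0   0   0   0   0   0   0   0   0   0   0   0   0   0   0
  1   0   0   0   0  12  12  12  12  12  12  12  12  12  12  12
  2   0   0   5   5  12  12  17  17  17  17  17  17  17  17  17
  3   0   0   5   5  12  12  17  17  17  17  17  17  24  24  29
  4   0   0   5   5  12  12  17  17  17  17  17  17  24  24  29

24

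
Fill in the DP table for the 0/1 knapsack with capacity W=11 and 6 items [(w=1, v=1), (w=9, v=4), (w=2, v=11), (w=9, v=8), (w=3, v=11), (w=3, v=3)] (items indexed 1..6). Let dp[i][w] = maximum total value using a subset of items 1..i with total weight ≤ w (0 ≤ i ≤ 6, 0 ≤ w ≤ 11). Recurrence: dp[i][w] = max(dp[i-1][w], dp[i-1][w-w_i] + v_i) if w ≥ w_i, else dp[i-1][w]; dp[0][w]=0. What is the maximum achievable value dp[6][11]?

26

i\w   0   1   2   3   4   5   6   7   8   9  10  11
  0   0   0   0   0   0   0   0   0   0   0   0   0
  1   0   1   1   1   1   1   1   1   1   1   1   1
  2   0   1   1   1   1   1   1   1   1   4   5   5
  3   0   1  11  12  12  12  12  12  12  12  12  15
  4   0   1  11  12  12  12  12  12  12  12  12  19
  5   0   1  11  12  12  22  23  23  23  23  23  23
  6   0   1  11  12  12  22  23  23  25  26  26  26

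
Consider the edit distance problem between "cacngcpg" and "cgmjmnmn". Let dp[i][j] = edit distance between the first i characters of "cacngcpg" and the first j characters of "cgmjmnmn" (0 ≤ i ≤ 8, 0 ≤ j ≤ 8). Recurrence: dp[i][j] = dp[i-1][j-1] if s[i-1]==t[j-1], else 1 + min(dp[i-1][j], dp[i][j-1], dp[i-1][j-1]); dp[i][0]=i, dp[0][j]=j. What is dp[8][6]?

7

   ''  c  g  m  j  m  n  m  n
''  0  1  2  3  4  5  6  7  8
 c  1  0  1  2  3  4  5  6  7
 a  2  1  1  2  3  4  5  6  7
 c  3  2  2  2  3  4  5  6  7
 n  4  3  3  3  3  4  4  5  6
 g  5  4  3  4  4  4  5  5  6
 c  6  5  4  4  5  5  5  6  6
 p  7  6  5  5  5  6  6  6  7
 g  8  7  6  6  6  6  7  7  7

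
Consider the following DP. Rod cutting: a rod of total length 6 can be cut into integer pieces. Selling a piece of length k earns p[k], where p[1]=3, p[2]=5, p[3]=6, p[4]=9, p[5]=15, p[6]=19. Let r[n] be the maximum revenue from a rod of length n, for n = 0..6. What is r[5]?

   n    0    1    2    3    4    5    6
r[n]    0    3    6    9   12   15   19

15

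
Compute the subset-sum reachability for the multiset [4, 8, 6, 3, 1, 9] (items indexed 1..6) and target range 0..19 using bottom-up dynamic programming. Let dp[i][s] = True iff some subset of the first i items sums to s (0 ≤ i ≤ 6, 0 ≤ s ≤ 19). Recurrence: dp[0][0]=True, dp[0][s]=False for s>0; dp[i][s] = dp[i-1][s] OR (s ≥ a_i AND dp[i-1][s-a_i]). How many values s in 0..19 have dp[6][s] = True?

i\s   0   1   2   3   4   5   6   7   8   9  10  11  12  13  14  15  16  17  18  19
  0   T   F   F   F   F   F   F   F   F   F   F   F   F   F   F   F   F   F   F   F
  1   T   F   F   F   T   F   F   F   F   F   F   F   F   F   F   F   F   F   F   F
  2   T   F   F   F   T   F   F   F   T   F   F   F   T   F   F   F   F   F   F   F
  3   T   F   F   F   T   F   T   F   T   F   T   F   T   F   T   F   F   F   T   F
  4   T   F   F   T   T   F   T   T   T   T   T   T   T   T   T   T   F   T   T   F
  5   T   T   F   T   T   T   T   T   T   T   T   T   T   T   T   T   T   T   T   T
  6   T   T   F   T   T   T   T   T   T   T   T   T   T   T   T   T   T   T   T   T

19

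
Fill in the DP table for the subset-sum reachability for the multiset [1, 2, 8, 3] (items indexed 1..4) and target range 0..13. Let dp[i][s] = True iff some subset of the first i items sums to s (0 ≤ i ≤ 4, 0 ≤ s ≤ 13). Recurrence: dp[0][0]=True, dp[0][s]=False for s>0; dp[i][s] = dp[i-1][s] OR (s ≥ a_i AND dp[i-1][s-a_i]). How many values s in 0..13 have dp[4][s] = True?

i\s   0   1   2   3   4   5   6   7   8   9  10  11  12  13
  0   T   F   F   F   F   F   F   F   F   F   F   F   F   F
  1   T   T   F   F   F   F   F   F   F   F   F   F   F   F
  2   T   T   T   T   F   F   F   F   F   F   F   F   F   F
  3   T   T   T   T   F   F   F   F   T   T   T   T   F   F
  4   T   T   T   T   T   T   T   F   T   T   T   T   T   T

13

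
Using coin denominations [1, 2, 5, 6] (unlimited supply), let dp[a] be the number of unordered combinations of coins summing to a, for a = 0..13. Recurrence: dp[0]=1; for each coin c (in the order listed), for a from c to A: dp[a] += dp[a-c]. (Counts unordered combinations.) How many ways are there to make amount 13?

21

after  coin     0     1     2     3     4     5     6     7     8     9    10    11    12    13
          1     1     1     1     1     1     1     1     1     1     1     1     1     1     1
          2     1     1     2     2     3     3     4     4     5     5     6     6     7     7
          5     1     1     2     2     3     4     5     6     7     8    10    11    13    14
          6     1     1     2     2     3     4     6     7     9    10    13    15    19    21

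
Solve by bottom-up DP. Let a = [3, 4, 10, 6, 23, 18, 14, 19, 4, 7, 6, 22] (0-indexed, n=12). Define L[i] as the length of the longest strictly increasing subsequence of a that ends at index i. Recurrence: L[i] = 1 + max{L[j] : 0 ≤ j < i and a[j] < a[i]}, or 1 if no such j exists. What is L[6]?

   i    0    1    2    3    4    5    6    7    8    9   10   11
a[i]    3    4   10    6   23   18   14   19    4    7    6   22
L[i]    1    2    3    3    4    4    4    5    2    4    3    6

4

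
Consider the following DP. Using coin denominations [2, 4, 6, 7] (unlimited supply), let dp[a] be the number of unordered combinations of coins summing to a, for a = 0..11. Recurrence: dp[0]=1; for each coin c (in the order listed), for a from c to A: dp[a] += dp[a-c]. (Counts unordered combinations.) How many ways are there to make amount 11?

2

after  coin     0     1     2     3     4     5     6     7     8     9    10    11
          2     1     0     1     0     1     0     1     0     1     0     1     0
          4     1     0     1     0     2     0     2     0     3     0     3     0
          6     1     0     1     0     2     0     3     0     4     0     5     0
          7     1     0     1     0     2     0     3     1     4     1     5     2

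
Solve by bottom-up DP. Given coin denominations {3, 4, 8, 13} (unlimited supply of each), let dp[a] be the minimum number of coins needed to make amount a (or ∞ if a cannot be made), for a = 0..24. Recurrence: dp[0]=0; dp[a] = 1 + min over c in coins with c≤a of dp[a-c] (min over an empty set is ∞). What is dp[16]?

2

 a  0  1  2  3  4  5  6  7  8  9 10 11 12 13 14 15 16 17 18 19 20 21 22 23 24
dp  0  -  -  1  1  -  2  2  1  3  3  2  2  1  3  3  2  2  4  3  3  2  4  4  3
(- denotes ∞ / unreachable)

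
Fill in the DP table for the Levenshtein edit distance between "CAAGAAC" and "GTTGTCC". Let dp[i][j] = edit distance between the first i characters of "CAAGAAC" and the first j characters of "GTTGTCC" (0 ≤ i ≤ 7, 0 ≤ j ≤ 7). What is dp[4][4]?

3

   ''  G  T  T  G  T  C  C
''  0  1  2  3  4  5  6  7
 C  1  1  2  3  4  5  5  6
 A  2  2  2  3  4  5  6  6
 A  3  3  3  3  4  5  6  7
 G  4  3  4  4  3  4  5  6
 A  5  4  4  5  4  4  5  6
 A  6  5  5  5  5  5  5  6
 C  7  6  6  6  6  6  5  5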